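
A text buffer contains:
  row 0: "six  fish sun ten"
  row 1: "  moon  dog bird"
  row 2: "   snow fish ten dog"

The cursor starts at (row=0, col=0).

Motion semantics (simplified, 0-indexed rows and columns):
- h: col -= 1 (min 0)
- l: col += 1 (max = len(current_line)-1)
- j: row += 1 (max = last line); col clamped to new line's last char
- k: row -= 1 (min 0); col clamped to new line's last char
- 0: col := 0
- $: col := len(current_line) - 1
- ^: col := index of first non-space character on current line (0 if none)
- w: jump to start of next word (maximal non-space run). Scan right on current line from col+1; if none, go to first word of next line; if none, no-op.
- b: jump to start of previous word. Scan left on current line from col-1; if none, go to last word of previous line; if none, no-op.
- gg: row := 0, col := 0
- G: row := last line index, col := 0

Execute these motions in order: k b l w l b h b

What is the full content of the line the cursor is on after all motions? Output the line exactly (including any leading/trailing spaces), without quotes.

Answer: six  fish sun ten

Derivation:
After 1 (k): row=0 col=0 char='s'
After 2 (b): row=0 col=0 char='s'
After 3 (l): row=0 col=1 char='i'
After 4 (w): row=0 col=5 char='f'
After 5 (l): row=0 col=6 char='i'
After 6 (b): row=0 col=5 char='f'
After 7 (h): row=0 col=4 char='_'
After 8 (b): row=0 col=0 char='s'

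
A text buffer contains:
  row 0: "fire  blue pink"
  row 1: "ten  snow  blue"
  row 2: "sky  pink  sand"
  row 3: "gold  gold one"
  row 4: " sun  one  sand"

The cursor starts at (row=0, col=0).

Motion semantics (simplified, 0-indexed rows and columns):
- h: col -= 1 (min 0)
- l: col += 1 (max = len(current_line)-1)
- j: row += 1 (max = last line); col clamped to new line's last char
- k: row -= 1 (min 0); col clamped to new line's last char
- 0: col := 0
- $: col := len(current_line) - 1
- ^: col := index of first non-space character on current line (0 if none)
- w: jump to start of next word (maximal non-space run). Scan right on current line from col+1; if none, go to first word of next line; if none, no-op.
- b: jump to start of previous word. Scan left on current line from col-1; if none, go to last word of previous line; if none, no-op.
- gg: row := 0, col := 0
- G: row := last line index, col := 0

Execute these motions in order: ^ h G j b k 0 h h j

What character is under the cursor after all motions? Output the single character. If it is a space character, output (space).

Answer: g

Derivation:
After 1 (^): row=0 col=0 char='f'
After 2 (h): row=0 col=0 char='f'
After 3 (G): row=4 col=0 char='_'
After 4 (j): row=4 col=0 char='_'
After 5 (b): row=3 col=11 char='o'
After 6 (k): row=2 col=11 char='s'
After 7 (0): row=2 col=0 char='s'
After 8 (h): row=2 col=0 char='s'
After 9 (h): row=2 col=0 char='s'
After 10 (j): row=3 col=0 char='g'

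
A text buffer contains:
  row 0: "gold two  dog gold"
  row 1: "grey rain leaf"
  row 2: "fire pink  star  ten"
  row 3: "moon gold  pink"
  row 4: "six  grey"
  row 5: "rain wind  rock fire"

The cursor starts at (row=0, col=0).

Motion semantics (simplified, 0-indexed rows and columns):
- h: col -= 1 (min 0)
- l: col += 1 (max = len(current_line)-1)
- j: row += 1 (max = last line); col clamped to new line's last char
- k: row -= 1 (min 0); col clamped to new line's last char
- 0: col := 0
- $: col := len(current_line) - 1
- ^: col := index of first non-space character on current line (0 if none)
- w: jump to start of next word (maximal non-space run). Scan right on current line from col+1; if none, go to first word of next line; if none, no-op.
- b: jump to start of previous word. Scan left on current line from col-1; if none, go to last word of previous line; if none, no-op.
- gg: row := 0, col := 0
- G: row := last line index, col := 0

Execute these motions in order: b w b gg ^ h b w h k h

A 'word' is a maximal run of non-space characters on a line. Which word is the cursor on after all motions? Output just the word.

After 1 (b): row=0 col=0 char='g'
After 2 (w): row=0 col=5 char='t'
After 3 (b): row=0 col=0 char='g'
After 4 (gg): row=0 col=0 char='g'
After 5 (^): row=0 col=0 char='g'
After 6 (h): row=0 col=0 char='g'
After 7 (b): row=0 col=0 char='g'
After 8 (w): row=0 col=5 char='t'
After 9 (h): row=0 col=4 char='_'
After 10 (k): row=0 col=4 char='_'
After 11 (h): row=0 col=3 char='d'

Answer: gold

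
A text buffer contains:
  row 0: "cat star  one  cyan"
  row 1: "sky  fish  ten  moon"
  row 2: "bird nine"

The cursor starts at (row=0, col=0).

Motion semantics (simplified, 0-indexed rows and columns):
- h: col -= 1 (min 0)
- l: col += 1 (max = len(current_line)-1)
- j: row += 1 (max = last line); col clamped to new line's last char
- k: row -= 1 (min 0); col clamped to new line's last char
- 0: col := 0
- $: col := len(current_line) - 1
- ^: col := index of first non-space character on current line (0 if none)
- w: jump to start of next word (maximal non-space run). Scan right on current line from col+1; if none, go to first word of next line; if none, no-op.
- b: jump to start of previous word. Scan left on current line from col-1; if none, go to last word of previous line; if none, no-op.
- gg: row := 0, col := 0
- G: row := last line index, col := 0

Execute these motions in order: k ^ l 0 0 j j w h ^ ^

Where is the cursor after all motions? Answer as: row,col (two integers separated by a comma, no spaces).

After 1 (k): row=0 col=0 char='c'
After 2 (^): row=0 col=0 char='c'
After 3 (l): row=0 col=1 char='a'
After 4 (0): row=0 col=0 char='c'
After 5 (0): row=0 col=0 char='c'
After 6 (j): row=1 col=0 char='s'
After 7 (j): row=2 col=0 char='b'
After 8 (w): row=2 col=5 char='n'
After 9 (h): row=2 col=4 char='_'
After 10 (^): row=2 col=0 char='b'
After 11 (^): row=2 col=0 char='b'

Answer: 2,0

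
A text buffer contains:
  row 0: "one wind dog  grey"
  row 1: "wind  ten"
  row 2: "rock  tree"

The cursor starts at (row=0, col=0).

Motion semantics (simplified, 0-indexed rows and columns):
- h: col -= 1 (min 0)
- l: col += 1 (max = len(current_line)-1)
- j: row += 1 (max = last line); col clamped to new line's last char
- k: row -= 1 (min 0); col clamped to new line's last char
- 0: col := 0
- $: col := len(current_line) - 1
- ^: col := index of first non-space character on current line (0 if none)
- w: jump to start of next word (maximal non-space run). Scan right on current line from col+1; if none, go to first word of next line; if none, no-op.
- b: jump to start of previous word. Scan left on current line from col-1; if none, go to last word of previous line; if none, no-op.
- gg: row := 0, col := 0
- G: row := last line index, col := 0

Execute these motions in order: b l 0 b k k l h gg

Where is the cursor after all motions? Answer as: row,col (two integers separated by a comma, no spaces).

After 1 (b): row=0 col=0 char='o'
After 2 (l): row=0 col=1 char='n'
After 3 (0): row=0 col=0 char='o'
After 4 (b): row=0 col=0 char='o'
After 5 (k): row=0 col=0 char='o'
After 6 (k): row=0 col=0 char='o'
After 7 (l): row=0 col=1 char='n'
After 8 (h): row=0 col=0 char='o'
After 9 (gg): row=0 col=0 char='o'

Answer: 0,0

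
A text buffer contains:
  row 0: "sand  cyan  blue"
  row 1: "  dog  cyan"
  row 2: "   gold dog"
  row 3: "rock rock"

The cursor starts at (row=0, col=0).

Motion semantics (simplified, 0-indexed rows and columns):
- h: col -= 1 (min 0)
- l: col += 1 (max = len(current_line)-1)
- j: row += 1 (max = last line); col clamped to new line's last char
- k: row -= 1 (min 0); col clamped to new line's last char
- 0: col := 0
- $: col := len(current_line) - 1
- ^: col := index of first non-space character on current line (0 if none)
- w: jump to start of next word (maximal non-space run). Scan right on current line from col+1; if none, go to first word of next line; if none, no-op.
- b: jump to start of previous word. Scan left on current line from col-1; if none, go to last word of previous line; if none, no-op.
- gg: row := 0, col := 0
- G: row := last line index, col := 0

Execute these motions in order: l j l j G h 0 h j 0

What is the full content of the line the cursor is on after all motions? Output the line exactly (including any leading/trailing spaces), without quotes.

After 1 (l): row=0 col=1 char='a'
After 2 (j): row=1 col=1 char='_'
After 3 (l): row=1 col=2 char='d'
After 4 (j): row=2 col=2 char='_'
After 5 (G): row=3 col=0 char='r'
After 6 (h): row=3 col=0 char='r'
After 7 (0): row=3 col=0 char='r'
After 8 (h): row=3 col=0 char='r'
After 9 (j): row=3 col=0 char='r'
After 10 (0): row=3 col=0 char='r'

Answer: rock rock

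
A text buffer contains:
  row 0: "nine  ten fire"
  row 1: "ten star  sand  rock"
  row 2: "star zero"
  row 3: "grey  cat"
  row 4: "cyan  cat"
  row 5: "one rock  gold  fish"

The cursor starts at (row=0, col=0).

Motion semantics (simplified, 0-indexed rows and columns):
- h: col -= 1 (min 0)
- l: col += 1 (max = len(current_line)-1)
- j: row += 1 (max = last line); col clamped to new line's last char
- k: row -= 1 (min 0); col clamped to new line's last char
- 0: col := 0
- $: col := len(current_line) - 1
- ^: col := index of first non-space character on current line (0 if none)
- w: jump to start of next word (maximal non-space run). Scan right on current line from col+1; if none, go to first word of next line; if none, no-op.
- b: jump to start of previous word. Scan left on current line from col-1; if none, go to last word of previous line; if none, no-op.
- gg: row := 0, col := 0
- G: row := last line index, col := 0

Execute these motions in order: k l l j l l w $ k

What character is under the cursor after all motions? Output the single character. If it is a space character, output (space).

Answer: e

Derivation:
After 1 (k): row=0 col=0 char='n'
After 2 (l): row=0 col=1 char='i'
After 3 (l): row=0 col=2 char='n'
After 4 (j): row=1 col=2 char='n'
After 5 (l): row=1 col=3 char='_'
After 6 (l): row=1 col=4 char='s'
After 7 (w): row=1 col=10 char='s'
After 8 ($): row=1 col=19 char='k'
After 9 (k): row=0 col=13 char='e'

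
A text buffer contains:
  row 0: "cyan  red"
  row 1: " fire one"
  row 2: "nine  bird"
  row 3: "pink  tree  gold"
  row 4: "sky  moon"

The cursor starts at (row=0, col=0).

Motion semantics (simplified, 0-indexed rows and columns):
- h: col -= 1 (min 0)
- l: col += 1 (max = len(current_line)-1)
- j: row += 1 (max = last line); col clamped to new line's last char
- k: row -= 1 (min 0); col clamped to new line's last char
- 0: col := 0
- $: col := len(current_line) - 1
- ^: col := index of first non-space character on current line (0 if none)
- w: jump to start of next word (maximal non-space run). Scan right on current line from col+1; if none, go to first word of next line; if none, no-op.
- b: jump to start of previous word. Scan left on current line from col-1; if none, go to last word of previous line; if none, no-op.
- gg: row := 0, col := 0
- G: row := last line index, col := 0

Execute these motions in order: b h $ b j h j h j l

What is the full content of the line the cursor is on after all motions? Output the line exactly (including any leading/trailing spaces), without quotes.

After 1 (b): row=0 col=0 char='c'
After 2 (h): row=0 col=0 char='c'
After 3 ($): row=0 col=8 char='d'
After 4 (b): row=0 col=6 char='r'
After 5 (j): row=1 col=6 char='o'
After 6 (h): row=1 col=5 char='_'
After 7 (j): row=2 col=5 char='_'
After 8 (h): row=2 col=4 char='_'
After 9 (j): row=3 col=4 char='_'
After 10 (l): row=3 col=5 char='_'

Answer: pink  tree  gold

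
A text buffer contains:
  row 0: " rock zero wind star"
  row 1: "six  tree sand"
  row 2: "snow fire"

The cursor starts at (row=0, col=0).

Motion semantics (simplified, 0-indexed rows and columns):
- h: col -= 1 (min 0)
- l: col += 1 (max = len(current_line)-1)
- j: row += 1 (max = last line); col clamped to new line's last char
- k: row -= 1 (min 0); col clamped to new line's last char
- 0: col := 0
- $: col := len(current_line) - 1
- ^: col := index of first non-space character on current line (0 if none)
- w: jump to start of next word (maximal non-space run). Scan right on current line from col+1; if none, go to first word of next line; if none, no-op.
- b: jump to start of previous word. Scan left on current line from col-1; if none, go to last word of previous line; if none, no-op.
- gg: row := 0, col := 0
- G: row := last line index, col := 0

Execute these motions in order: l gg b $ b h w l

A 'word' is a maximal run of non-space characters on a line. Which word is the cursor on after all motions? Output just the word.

Answer: star

Derivation:
After 1 (l): row=0 col=1 char='r'
After 2 (gg): row=0 col=0 char='_'
After 3 (b): row=0 col=0 char='_'
After 4 ($): row=0 col=19 char='r'
After 5 (b): row=0 col=16 char='s'
After 6 (h): row=0 col=15 char='_'
After 7 (w): row=0 col=16 char='s'
After 8 (l): row=0 col=17 char='t'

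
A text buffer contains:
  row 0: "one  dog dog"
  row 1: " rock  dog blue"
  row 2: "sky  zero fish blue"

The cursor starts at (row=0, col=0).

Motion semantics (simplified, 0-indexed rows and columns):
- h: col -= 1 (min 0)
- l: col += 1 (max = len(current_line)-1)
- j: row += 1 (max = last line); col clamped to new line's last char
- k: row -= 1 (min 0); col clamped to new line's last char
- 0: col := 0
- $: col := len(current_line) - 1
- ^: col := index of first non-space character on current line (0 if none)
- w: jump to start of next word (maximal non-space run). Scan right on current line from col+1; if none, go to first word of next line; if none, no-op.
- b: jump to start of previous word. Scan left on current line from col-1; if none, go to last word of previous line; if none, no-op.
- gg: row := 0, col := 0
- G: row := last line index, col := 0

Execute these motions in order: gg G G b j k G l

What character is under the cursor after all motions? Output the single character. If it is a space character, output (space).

Answer: k

Derivation:
After 1 (gg): row=0 col=0 char='o'
After 2 (G): row=2 col=0 char='s'
After 3 (G): row=2 col=0 char='s'
After 4 (b): row=1 col=11 char='b'
After 5 (j): row=2 col=11 char='i'
After 6 (k): row=1 col=11 char='b'
After 7 (G): row=2 col=0 char='s'
After 8 (l): row=2 col=1 char='k'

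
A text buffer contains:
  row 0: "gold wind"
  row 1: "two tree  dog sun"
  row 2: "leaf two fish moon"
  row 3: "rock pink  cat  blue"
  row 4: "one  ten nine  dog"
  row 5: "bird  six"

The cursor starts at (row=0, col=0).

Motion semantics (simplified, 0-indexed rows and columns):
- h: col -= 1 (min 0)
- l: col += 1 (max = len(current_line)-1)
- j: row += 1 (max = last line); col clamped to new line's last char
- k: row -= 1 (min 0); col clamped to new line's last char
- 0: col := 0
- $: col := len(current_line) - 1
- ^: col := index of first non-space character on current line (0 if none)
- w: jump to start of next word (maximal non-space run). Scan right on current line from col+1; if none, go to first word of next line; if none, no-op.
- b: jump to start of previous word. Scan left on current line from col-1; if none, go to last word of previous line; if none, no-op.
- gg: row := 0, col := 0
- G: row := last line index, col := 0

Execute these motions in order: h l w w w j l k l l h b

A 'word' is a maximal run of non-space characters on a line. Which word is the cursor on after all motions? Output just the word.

After 1 (h): row=0 col=0 char='g'
After 2 (l): row=0 col=1 char='o'
After 3 (w): row=0 col=5 char='w'
After 4 (w): row=1 col=0 char='t'
After 5 (w): row=1 col=4 char='t'
After 6 (j): row=2 col=4 char='_'
After 7 (l): row=2 col=5 char='t'
After 8 (k): row=1 col=5 char='r'
After 9 (l): row=1 col=6 char='e'
After 10 (l): row=1 col=7 char='e'
After 11 (h): row=1 col=6 char='e'
After 12 (b): row=1 col=4 char='t'

Answer: tree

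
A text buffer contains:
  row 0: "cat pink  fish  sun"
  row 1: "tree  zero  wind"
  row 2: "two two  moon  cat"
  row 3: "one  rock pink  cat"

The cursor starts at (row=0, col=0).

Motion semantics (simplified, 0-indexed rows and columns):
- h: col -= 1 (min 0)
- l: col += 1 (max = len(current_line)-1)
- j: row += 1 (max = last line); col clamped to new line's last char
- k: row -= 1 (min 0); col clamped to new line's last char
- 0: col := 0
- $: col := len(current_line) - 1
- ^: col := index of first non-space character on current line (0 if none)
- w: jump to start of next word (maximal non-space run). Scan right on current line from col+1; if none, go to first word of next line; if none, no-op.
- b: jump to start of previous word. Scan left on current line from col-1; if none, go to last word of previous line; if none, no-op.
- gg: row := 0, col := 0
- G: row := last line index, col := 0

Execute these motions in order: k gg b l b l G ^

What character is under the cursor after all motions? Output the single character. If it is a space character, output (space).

Answer: o

Derivation:
After 1 (k): row=0 col=0 char='c'
After 2 (gg): row=0 col=0 char='c'
After 3 (b): row=0 col=0 char='c'
After 4 (l): row=0 col=1 char='a'
After 5 (b): row=0 col=0 char='c'
After 6 (l): row=0 col=1 char='a'
After 7 (G): row=3 col=0 char='o'
After 8 (^): row=3 col=0 char='o'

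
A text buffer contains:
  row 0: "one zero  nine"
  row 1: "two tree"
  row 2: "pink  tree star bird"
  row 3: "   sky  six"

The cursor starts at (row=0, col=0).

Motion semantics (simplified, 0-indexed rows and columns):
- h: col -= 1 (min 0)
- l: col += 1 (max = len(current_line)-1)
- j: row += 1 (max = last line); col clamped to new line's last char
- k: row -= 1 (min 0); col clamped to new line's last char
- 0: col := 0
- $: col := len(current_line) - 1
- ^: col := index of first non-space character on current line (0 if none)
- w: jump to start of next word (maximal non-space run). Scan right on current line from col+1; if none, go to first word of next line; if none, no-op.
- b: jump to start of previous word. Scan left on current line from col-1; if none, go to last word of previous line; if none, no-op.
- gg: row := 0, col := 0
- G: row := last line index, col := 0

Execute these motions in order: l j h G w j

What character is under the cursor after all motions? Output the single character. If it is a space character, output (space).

Answer: s

Derivation:
After 1 (l): row=0 col=1 char='n'
After 2 (j): row=1 col=1 char='w'
After 3 (h): row=1 col=0 char='t'
After 4 (G): row=3 col=0 char='_'
After 5 (w): row=3 col=3 char='s'
After 6 (j): row=3 col=3 char='s'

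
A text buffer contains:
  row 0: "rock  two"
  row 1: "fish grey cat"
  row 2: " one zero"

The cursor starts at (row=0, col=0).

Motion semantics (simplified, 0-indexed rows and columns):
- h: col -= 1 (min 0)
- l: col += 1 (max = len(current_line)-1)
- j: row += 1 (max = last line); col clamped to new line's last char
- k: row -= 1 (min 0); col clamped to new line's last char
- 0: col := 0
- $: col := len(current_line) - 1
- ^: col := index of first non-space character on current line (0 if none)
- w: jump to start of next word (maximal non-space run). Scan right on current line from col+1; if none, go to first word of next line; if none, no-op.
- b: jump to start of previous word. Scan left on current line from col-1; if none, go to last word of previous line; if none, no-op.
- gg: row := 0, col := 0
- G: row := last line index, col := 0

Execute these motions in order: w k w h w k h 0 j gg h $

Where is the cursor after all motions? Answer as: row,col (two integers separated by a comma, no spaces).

Answer: 0,8

Derivation:
After 1 (w): row=0 col=6 char='t'
After 2 (k): row=0 col=6 char='t'
After 3 (w): row=1 col=0 char='f'
After 4 (h): row=1 col=0 char='f'
After 5 (w): row=1 col=5 char='g'
After 6 (k): row=0 col=5 char='_'
After 7 (h): row=0 col=4 char='_'
After 8 (0): row=0 col=0 char='r'
After 9 (j): row=1 col=0 char='f'
After 10 (gg): row=0 col=0 char='r'
After 11 (h): row=0 col=0 char='r'
After 12 ($): row=0 col=8 char='o'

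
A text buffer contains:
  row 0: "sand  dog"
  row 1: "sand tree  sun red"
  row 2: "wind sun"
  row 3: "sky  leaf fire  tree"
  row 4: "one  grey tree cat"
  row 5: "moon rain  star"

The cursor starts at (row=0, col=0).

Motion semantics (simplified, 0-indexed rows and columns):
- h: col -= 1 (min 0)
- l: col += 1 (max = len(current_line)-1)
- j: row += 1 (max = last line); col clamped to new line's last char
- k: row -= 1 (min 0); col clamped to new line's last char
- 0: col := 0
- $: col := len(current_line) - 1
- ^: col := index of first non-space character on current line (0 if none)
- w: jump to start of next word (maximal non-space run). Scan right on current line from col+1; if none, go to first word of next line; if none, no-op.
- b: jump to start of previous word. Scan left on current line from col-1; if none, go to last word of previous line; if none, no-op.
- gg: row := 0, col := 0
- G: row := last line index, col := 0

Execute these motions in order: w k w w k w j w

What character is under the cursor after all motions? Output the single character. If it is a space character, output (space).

Answer: s

Derivation:
After 1 (w): row=0 col=6 char='d'
After 2 (k): row=0 col=6 char='d'
After 3 (w): row=1 col=0 char='s'
After 4 (w): row=1 col=5 char='t'
After 5 (k): row=0 col=5 char='_'
After 6 (w): row=0 col=6 char='d'
After 7 (j): row=1 col=6 char='r'
After 8 (w): row=1 col=11 char='s'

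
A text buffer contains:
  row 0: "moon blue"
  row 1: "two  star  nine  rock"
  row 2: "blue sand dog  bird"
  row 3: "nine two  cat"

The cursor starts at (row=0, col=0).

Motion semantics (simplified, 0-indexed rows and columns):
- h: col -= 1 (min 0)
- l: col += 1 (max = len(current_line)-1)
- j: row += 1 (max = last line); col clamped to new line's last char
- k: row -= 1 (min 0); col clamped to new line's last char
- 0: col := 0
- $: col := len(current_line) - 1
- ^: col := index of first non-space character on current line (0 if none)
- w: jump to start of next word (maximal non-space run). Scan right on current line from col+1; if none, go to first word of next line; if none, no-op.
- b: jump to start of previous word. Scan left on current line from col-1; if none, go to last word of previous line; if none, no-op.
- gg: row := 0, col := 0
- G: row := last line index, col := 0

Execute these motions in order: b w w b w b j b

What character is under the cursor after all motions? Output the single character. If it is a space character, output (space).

After 1 (b): row=0 col=0 char='m'
After 2 (w): row=0 col=5 char='b'
After 3 (w): row=1 col=0 char='t'
After 4 (b): row=0 col=5 char='b'
After 5 (w): row=1 col=0 char='t'
After 6 (b): row=0 col=5 char='b'
After 7 (j): row=1 col=5 char='s'
After 8 (b): row=1 col=0 char='t'

Answer: t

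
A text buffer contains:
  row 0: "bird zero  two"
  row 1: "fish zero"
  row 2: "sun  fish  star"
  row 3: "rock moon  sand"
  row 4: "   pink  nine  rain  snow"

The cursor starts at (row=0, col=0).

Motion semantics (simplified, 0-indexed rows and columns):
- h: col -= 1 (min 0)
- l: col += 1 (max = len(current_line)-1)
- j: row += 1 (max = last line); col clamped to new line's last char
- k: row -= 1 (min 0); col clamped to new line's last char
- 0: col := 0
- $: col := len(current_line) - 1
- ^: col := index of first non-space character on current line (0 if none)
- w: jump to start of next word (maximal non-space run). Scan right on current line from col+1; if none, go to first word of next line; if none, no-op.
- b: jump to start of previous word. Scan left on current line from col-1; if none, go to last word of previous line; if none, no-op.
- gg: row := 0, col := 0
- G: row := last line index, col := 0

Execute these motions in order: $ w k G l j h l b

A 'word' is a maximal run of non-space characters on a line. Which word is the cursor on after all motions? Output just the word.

After 1 ($): row=0 col=13 char='o'
After 2 (w): row=1 col=0 char='f'
After 3 (k): row=0 col=0 char='b'
After 4 (G): row=4 col=0 char='_'
After 5 (l): row=4 col=1 char='_'
After 6 (j): row=4 col=1 char='_'
After 7 (h): row=4 col=0 char='_'
After 8 (l): row=4 col=1 char='_'
After 9 (b): row=3 col=11 char='s'

Answer: sand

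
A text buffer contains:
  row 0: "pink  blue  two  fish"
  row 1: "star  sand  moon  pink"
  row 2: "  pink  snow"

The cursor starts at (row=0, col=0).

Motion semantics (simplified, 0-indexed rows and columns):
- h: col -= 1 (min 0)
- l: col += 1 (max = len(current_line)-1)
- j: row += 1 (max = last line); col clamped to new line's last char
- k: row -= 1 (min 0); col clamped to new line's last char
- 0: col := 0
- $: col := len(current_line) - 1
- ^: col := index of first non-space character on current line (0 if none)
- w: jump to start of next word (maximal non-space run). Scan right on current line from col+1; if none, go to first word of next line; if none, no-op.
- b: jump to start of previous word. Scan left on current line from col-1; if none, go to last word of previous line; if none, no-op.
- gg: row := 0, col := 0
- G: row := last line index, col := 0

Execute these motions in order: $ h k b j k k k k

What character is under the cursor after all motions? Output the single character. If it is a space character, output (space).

Answer: f

Derivation:
After 1 ($): row=0 col=20 char='h'
After 2 (h): row=0 col=19 char='s'
After 3 (k): row=0 col=19 char='s'
After 4 (b): row=0 col=17 char='f'
After 5 (j): row=1 col=17 char='_'
After 6 (k): row=0 col=17 char='f'
After 7 (k): row=0 col=17 char='f'
After 8 (k): row=0 col=17 char='f'
After 9 (k): row=0 col=17 char='f'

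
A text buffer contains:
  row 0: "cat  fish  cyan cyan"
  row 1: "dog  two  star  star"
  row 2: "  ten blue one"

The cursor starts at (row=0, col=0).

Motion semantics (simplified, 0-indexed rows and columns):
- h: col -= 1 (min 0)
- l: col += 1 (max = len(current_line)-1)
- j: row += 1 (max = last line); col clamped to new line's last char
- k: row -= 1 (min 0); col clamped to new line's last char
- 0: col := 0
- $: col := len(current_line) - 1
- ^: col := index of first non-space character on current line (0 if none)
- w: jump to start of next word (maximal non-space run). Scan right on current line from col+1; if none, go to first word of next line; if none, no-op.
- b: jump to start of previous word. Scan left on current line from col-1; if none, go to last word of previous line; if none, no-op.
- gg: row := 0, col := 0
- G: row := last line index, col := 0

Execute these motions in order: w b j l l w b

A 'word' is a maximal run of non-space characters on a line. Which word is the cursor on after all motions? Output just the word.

After 1 (w): row=0 col=5 char='f'
After 2 (b): row=0 col=0 char='c'
After 3 (j): row=1 col=0 char='d'
After 4 (l): row=1 col=1 char='o'
After 5 (l): row=1 col=2 char='g'
After 6 (w): row=1 col=5 char='t'
After 7 (b): row=1 col=0 char='d'

Answer: dog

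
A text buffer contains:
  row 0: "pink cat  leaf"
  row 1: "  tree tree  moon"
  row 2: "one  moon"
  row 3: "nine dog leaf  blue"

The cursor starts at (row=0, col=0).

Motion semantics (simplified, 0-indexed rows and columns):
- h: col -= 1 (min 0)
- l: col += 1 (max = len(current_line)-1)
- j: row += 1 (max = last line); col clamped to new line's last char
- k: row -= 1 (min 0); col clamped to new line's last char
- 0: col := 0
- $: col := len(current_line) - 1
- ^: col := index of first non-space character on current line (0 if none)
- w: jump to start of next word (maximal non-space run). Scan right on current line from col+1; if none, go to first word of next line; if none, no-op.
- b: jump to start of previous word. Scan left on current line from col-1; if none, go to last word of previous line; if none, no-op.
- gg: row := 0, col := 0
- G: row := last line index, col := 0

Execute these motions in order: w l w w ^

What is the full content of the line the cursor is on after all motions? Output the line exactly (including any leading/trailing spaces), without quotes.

Answer:   tree tree  moon

Derivation:
After 1 (w): row=0 col=5 char='c'
After 2 (l): row=0 col=6 char='a'
After 3 (w): row=0 col=10 char='l'
After 4 (w): row=1 col=2 char='t'
After 5 (^): row=1 col=2 char='t'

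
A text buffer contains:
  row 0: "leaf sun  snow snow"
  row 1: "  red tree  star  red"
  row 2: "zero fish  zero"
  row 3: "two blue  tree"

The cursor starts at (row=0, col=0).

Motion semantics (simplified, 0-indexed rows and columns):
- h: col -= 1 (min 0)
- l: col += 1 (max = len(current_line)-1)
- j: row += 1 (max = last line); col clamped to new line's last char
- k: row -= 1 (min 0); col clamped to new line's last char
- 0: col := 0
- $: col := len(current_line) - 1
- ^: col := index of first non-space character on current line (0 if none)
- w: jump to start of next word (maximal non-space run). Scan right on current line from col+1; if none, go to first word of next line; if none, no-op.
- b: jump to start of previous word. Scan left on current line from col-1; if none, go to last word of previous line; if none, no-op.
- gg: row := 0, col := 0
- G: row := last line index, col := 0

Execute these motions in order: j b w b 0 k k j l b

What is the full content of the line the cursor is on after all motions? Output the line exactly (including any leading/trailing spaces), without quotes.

Answer: leaf sun  snow snow

Derivation:
After 1 (j): row=1 col=0 char='_'
After 2 (b): row=0 col=15 char='s'
After 3 (w): row=1 col=2 char='r'
After 4 (b): row=0 col=15 char='s'
After 5 (0): row=0 col=0 char='l'
After 6 (k): row=0 col=0 char='l'
After 7 (k): row=0 col=0 char='l'
After 8 (j): row=1 col=0 char='_'
After 9 (l): row=1 col=1 char='_'
After 10 (b): row=0 col=15 char='s'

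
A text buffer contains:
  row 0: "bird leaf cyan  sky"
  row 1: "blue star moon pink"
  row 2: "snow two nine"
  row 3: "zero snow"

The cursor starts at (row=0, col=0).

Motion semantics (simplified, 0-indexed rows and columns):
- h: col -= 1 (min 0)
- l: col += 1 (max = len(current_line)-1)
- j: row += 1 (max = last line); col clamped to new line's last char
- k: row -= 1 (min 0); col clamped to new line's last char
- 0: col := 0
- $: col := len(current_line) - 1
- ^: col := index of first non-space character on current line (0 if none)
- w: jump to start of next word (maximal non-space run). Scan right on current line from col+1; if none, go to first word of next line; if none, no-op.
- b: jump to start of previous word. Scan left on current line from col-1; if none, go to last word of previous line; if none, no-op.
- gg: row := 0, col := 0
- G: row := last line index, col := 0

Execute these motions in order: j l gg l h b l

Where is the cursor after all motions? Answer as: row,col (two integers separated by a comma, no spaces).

After 1 (j): row=1 col=0 char='b'
After 2 (l): row=1 col=1 char='l'
After 3 (gg): row=0 col=0 char='b'
After 4 (l): row=0 col=1 char='i'
After 5 (h): row=0 col=0 char='b'
After 6 (b): row=0 col=0 char='b'
After 7 (l): row=0 col=1 char='i'

Answer: 0,1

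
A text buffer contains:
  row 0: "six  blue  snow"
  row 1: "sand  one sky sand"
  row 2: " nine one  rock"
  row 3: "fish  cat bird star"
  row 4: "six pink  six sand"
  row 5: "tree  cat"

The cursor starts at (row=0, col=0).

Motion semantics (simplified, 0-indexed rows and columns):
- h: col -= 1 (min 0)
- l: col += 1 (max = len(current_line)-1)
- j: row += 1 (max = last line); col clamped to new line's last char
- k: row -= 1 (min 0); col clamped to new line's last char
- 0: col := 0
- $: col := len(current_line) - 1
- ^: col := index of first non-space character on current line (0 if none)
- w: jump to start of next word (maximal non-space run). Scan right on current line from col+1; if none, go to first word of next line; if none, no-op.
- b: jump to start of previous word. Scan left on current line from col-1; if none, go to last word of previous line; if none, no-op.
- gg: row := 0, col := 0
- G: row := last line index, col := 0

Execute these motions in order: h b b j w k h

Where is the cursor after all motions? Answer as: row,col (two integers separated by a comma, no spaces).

After 1 (h): row=0 col=0 char='s'
After 2 (b): row=0 col=0 char='s'
After 3 (b): row=0 col=0 char='s'
After 4 (j): row=1 col=0 char='s'
After 5 (w): row=1 col=6 char='o'
After 6 (k): row=0 col=6 char='l'
After 7 (h): row=0 col=5 char='b'

Answer: 0,5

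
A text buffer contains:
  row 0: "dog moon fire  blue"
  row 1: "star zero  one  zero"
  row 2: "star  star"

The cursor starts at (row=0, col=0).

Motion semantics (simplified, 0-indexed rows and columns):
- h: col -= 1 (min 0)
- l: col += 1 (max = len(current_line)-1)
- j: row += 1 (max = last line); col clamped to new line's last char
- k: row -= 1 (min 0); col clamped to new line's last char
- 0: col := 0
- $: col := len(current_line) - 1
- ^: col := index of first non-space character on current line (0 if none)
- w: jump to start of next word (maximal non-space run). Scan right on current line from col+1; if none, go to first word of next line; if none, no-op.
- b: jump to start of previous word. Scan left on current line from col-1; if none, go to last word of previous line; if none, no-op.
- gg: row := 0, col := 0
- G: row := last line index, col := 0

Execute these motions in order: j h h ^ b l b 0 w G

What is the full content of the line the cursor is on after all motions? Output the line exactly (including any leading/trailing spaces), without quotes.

Answer: star  star

Derivation:
After 1 (j): row=1 col=0 char='s'
After 2 (h): row=1 col=0 char='s'
After 3 (h): row=1 col=0 char='s'
After 4 (^): row=1 col=0 char='s'
After 5 (b): row=0 col=15 char='b'
After 6 (l): row=0 col=16 char='l'
After 7 (b): row=0 col=15 char='b'
After 8 (0): row=0 col=0 char='d'
After 9 (w): row=0 col=4 char='m'
After 10 (G): row=2 col=0 char='s'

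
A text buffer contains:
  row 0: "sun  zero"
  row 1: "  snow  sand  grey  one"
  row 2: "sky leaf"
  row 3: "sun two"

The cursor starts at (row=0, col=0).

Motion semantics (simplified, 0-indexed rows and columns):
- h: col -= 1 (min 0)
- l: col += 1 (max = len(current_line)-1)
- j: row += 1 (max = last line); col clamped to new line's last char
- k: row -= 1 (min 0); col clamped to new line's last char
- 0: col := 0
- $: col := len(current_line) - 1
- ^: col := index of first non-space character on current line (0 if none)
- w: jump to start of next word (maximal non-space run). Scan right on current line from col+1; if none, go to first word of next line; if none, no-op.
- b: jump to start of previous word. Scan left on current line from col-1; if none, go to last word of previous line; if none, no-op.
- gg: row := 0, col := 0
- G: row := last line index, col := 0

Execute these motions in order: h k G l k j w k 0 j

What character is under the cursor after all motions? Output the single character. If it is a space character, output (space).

After 1 (h): row=0 col=0 char='s'
After 2 (k): row=0 col=0 char='s'
After 3 (G): row=3 col=0 char='s'
After 4 (l): row=3 col=1 char='u'
After 5 (k): row=2 col=1 char='k'
After 6 (j): row=3 col=1 char='u'
After 7 (w): row=3 col=4 char='t'
After 8 (k): row=2 col=4 char='l'
After 9 (0): row=2 col=0 char='s'
After 10 (j): row=3 col=0 char='s'

Answer: s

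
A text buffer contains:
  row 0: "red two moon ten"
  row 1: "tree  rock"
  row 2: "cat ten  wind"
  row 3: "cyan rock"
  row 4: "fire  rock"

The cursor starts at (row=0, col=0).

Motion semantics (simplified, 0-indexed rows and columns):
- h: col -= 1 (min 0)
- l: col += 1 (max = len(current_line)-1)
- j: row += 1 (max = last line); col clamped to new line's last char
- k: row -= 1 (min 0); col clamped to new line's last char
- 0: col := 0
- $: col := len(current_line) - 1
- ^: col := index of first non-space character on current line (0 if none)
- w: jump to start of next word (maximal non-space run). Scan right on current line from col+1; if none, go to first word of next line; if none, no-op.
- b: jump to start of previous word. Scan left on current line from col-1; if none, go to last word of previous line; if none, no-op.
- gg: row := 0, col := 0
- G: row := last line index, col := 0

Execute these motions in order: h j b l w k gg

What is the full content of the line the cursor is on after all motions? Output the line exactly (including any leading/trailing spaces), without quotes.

After 1 (h): row=0 col=0 char='r'
After 2 (j): row=1 col=0 char='t'
After 3 (b): row=0 col=13 char='t'
After 4 (l): row=0 col=14 char='e'
After 5 (w): row=1 col=0 char='t'
After 6 (k): row=0 col=0 char='r'
After 7 (gg): row=0 col=0 char='r'

Answer: red two moon ten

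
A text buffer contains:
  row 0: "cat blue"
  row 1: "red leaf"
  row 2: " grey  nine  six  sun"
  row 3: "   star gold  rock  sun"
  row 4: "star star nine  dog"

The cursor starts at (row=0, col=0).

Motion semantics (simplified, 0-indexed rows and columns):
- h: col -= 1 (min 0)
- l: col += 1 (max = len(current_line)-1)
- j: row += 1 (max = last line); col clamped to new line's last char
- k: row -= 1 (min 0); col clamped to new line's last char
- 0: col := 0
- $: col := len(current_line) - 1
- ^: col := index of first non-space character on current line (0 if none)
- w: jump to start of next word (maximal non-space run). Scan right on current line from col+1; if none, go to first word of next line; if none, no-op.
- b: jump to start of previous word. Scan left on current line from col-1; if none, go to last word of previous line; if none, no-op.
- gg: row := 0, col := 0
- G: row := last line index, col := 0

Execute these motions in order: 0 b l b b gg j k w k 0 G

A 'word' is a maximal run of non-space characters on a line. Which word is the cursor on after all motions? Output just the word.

After 1 (0): row=0 col=0 char='c'
After 2 (b): row=0 col=0 char='c'
After 3 (l): row=0 col=1 char='a'
After 4 (b): row=0 col=0 char='c'
After 5 (b): row=0 col=0 char='c'
After 6 (gg): row=0 col=0 char='c'
After 7 (j): row=1 col=0 char='r'
After 8 (k): row=0 col=0 char='c'
After 9 (w): row=0 col=4 char='b'
After 10 (k): row=0 col=4 char='b'
After 11 (0): row=0 col=0 char='c'
After 12 (G): row=4 col=0 char='s'

Answer: star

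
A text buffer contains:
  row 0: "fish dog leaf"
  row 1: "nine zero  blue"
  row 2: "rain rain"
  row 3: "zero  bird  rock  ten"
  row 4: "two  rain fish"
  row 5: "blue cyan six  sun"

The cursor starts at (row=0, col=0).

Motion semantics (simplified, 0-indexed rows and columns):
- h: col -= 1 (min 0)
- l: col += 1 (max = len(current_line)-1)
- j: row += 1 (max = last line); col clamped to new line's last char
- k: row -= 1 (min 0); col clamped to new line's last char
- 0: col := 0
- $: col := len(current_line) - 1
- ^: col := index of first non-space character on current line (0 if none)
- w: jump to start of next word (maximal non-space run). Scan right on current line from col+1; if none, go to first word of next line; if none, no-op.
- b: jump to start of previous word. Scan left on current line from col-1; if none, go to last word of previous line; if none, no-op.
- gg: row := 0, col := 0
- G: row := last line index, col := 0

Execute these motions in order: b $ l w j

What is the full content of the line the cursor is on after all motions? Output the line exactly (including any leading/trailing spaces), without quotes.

After 1 (b): row=0 col=0 char='f'
After 2 ($): row=0 col=12 char='f'
After 3 (l): row=0 col=12 char='f'
After 4 (w): row=1 col=0 char='n'
After 5 (j): row=2 col=0 char='r'

Answer: rain rain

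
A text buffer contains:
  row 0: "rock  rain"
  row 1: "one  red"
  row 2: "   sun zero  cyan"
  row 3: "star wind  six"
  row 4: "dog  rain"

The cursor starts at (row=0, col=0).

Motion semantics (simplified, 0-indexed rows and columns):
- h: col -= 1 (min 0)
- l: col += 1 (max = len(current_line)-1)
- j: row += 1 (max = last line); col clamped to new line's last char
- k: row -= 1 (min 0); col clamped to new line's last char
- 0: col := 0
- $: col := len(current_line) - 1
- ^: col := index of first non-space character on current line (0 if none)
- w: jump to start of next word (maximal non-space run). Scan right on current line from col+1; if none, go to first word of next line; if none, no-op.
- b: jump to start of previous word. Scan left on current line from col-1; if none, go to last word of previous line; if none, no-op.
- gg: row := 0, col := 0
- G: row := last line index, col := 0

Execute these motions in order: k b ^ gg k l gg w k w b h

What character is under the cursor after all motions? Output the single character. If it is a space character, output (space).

After 1 (k): row=0 col=0 char='r'
After 2 (b): row=0 col=0 char='r'
After 3 (^): row=0 col=0 char='r'
After 4 (gg): row=0 col=0 char='r'
After 5 (k): row=0 col=0 char='r'
After 6 (l): row=0 col=1 char='o'
After 7 (gg): row=0 col=0 char='r'
After 8 (w): row=0 col=6 char='r'
After 9 (k): row=0 col=6 char='r'
After 10 (w): row=1 col=0 char='o'
After 11 (b): row=0 col=6 char='r'
After 12 (h): row=0 col=5 char='_'

Answer: (space)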